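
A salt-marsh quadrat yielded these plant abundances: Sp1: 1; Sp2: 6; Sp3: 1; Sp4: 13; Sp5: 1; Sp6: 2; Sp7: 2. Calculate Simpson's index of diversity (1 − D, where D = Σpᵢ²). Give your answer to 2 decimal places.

Total N = 1+6+1+13+1+2+2 = 26, so the proportions are 0.0385, 0.2308, 0.0385, 0.5, 0.0385, 0.0769, 0.0769 (working shown to 4 dp, full precision carried).
D = 0.0385² + 0.2308² + 0.0385² + 0.5² + 0.0385² + 0.0769² + 0.0769² = 0.0015 + 0.0533 + 0.0015 + 0.2500 + 0.0015 + 0.0059 + 0.0059 = 0.3195.
So 1 − D = 0.6805, i.e. 0.68 to 2 decimal places.

0.68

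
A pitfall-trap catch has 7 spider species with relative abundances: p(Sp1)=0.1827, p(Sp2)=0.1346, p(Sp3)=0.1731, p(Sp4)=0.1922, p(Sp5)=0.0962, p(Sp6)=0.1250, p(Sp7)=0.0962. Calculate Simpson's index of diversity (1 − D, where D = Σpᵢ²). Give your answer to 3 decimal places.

0.847

D = 0.1827² + 0.1346² + 0.1731² + 0.1922² + 0.0962² + 0.125² + 0.0962² = 0.03338 + 0.01812 + 0.02996 + 0.03694 + 0.00925 + 0.01562 + 0.00925 = 0.15253 (working shown to 5 dp, full precision carried).
So 1 − D = 0.84747, i.e. 0.847 to 3 decimal places.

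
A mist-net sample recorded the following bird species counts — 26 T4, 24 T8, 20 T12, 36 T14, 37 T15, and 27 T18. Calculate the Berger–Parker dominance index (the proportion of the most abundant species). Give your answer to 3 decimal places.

Total N = 26+24+20+36+37+27 = 170, so the proportions are 0.15294, 0.14118, 0.11765, 0.21176, 0.21765, 0.15882 (working shown to 5 dp, full precision carried).
The largest proportion is 0.21765, i.e. d = 0.218 to 3 decimal places.

0.218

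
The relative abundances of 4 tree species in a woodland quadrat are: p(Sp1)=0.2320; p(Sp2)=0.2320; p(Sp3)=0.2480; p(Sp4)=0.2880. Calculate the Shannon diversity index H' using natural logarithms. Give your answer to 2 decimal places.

Each pᵢ ln pᵢ term (working shown to 4 dp, full precision carried): 0.232×(-1.4610)=-0.3390, 0.232×(-1.4610)=-0.3390, 0.248×(-1.3943)=-0.3458, 0.288×(-1.2448)=-0.3585.
Sum = -1.3822, so H' = 1.38.

1.38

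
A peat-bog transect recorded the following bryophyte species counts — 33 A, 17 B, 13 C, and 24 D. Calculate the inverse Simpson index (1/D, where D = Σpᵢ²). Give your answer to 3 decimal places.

Total N = 33+17+13+24 = 87, so the proportions are 0.3793103, 0.1954023, 0.1494253, 0.2758621 (working shown to 7 dp, full precision carried).
D = 0.3793103² + 0.1954023² + 0.1494253² + 0.2758621² = 0.1438763 + 0.0381821 + 0.0223279 + 0.0760999 = 0.2804862.
So 1/D = 3.56524, i.e. 3.565 to 3 decimal places.

3.565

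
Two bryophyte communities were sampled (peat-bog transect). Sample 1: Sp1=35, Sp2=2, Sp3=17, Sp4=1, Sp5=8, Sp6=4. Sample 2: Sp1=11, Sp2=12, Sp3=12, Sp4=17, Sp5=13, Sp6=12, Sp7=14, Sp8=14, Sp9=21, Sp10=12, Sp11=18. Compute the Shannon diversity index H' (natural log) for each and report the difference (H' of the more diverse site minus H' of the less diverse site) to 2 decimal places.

Sample 1: N=67, proportions 0.5224, 0.0299, 0.2537, 0.0149, 0.1194, 0.0597, giving H' = 1.2768 (working shown to 4 dp, full precision carried).
Sample 2: N=156, proportions 0.0705, 0.0769, 0.0769, 0.109, 0.0833, 0.0769, 0.0897, 0.0897, 0.1346, 0.0769, 0.1154, giving H' = 2.3767.
Difference = |1.2768 − 2.3767| = 1.0999, i.e. 1.10 to 2 decimal places.

1.10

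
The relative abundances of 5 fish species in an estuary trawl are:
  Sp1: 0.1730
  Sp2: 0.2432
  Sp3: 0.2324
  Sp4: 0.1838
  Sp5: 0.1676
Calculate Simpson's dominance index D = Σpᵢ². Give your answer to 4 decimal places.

D = 0.173² + 0.2432² + 0.2324² + 0.1838² + 0.1676² = 0.029929 + 0.059146 + 0.054010 + 0.033782 + 0.028090 = 0.204957 (working shown to 6 dp, full precision carried).
To 4 decimal places, D = 0.2050.

0.2050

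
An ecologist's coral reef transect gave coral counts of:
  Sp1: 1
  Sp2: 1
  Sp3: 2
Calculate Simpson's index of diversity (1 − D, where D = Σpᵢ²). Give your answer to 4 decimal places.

0.6250

Total N = 1+1+2 = 4, so the proportions are 0.25, 0.25, 0.5 (working shown to 6 dp, full precision carried).
D = 0.25² + 0.25² + 0.5² = 0.062500 + 0.062500 + 0.250000 = 0.375000.
So 1 − D = 0.625000, i.e. 0.6250 to 4 decimal places.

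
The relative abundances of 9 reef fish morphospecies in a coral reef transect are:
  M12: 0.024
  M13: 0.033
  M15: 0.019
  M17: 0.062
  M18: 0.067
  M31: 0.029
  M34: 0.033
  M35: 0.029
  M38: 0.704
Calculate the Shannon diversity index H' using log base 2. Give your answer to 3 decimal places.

1.725

Each pᵢ log₂ pᵢ term (working shown to 5 dp, full precision carried): 0.024×(-5.38082)=-0.12914, 0.033×(-4.92139)=-0.16241, 0.019×(-5.71786)=-0.10864, 0.062×(-4.01159)=-0.24872, 0.067×(-3.89970)=-0.26128, 0.029×(-5.10780)=-0.14813, 0.033×(-4.92139)=-0.16241, 0.029×(-5.10780)=-0.14813, 0.704×(-0.50635)=-0.35647.
Sum = -1.72531, so H' = 1.725.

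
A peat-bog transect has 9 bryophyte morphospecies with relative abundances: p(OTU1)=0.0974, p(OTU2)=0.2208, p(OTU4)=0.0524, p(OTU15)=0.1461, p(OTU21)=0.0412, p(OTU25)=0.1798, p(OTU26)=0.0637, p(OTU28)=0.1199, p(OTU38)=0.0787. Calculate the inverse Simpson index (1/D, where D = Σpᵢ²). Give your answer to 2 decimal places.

7.09

D = 0.0974² + 0.2208² + 0.0524² + 0.1461² + 0.0412² + 0.1798² + 0.0637² + 0.1199² + 0.0787² = 0.009487 + 0.048753 + 0.002746 + 0.021345 + 0.001697 + 0.032328 + 0.004058 + 0.014376 + 0.006194 = 0.140983 (working shown to 6 dp, full precision carried).
So 1/D = 7.0930, i.e. 7.09 to 2 decimal places.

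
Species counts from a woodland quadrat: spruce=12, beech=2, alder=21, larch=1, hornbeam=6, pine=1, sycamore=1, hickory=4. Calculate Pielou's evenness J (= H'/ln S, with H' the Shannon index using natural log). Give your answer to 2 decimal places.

Total N = 12+2+21+1+6+1+1+4 = 48, so the proportions are 0.25, 0.0417, 0.4375, 0.0208, 0.125, 0.0208, 0.0208, 0.0833 (working shown to 4 dp, full precision carried).
H' = −Σ pᵢ ln pᵢ = −((-0.3466) + (-0.1324) + (-0.3617) + (-0.0807) + (-0.2599) + (-0.0807) + (-0.0807) + (-0.2071)) = 1.5496.
With S = 8 species, ln S = 2.0794, so J = 1.5496/2.0794 = 0.7452, i.e. 0.75 to 2 decimal places.

0.75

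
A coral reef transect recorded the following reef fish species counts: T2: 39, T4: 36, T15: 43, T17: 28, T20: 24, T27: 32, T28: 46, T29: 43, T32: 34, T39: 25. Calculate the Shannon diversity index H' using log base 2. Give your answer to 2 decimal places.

3.29

Total N = 39+36+43+28+24+32+46+43+34+25 = 350, so the proportions are 0.1114, 0.1029, 0.1229, 0.08, 0.0686, 0.0914, 0.1314, 0.1229, 0.0971, 0.0714 (working shown to 4 dp, full precision carried).
Each pᵢ log₂ pᵢ term: 0.1114×(-3.1658)=-0.3528, 0.1029×(-3.2813)=-0.3375, 0.1229×(-3.0249)=-0.3716, 0.08×(-3.6439)=-0.2915, 0.0686×(-3.8662)=-0.2651, 0.0914×(-3.4512)=-0.3155, 0.1314×(-2.9276)=-0.3848, 0.1229×(-3.0249)=-0.3716, 0.0971×(-3.3637)=-0.3268, 0.0714×(-3.8074)=-0.2720.
Sum = -3.2892, so H' = 3.29.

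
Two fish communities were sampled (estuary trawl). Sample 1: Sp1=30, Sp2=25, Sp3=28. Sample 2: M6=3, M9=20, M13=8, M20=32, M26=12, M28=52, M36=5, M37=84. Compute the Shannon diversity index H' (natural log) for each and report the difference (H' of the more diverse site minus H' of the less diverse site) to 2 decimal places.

Sample 1: N=83, proportions 0.36145, 0.3012, 0.33735, giving H' = 1.09583 (working shown to 5 dp, full precision carried).
Sample 2: N=216, proportions 0.01389, 0.09259, 0.03704, 0.14815, 0.05556, 0.24074, 0.02315, 0.38889, giving H' = 1.64255.
Difference = |1.09583 − 1.64255| = 0.54672, i.e. 0.55 to 2 decimal places.

0.55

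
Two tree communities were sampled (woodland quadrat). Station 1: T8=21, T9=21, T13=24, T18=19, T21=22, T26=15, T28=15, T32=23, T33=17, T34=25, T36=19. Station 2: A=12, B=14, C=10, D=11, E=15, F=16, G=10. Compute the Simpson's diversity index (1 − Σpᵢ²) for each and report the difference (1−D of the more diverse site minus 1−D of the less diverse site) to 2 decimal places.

0.05

Station 1: N=221, proportions 0.095, 0.095, 0.1086, 0.086, 0.0995, 0.0679, 0.0679, 0.1041, 0.0769, 0.1131, 0.086, giving 1−D = 0.9067 (working shown to 4 dp, full precision carried).
Station 2: N=88, proportions 0.1364, 0.1591, 0.1136, 0.125, 0.1705, 0.1818, 0.1136, giving 1−D = 0.8525.
Difference = |0.9067 − 0.8525| = 0.0542, i.e. 0.05 to 2 decimal places.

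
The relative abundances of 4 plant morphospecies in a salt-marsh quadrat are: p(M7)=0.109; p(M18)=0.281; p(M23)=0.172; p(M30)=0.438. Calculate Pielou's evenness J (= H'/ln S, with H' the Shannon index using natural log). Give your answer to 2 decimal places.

0.91

H' = −Σ pᵢ ln pᵢ = −((-0.2416) + (-0.3567) + (-0.3028) + (-0.3616)) = 1.2626 (working shown to 4 dp, full precision carried).
With S = 4 species, ln S = 1.3863, so J = 1.2626/1.3863 = 0.9108, i.e. 0.91 to 2 decimal places.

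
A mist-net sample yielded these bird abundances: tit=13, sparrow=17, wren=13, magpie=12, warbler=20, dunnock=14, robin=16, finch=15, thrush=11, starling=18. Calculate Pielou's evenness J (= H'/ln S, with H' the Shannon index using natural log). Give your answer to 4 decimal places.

0.9930

Total N = 13+17+13+12+20+14+16+15+11+18 = 149, so the proportions are 0.087248, 0.114094, 0.087248, 0.080537, 0.134228, 0.09396, 0.107383, 0.100671, 0.073826, 0.120805 (working shown to 6 dp, full precision carried).
H' = −Σ pᵢ ln pᵢ = −((-0.212798) + (-0.247668) + (-0.212798) + (-0.202876) + (-0.269559) + (-0.222204) + (-0.239609) + (-0.231130) + (-0.192393) + (-0.255331)) = 2.286367.
With S = 10 species, ln S = 2.302585, so J = 2.286367/2.302585 = 0.992956, i.e. 0.9930 to 4 decimal places.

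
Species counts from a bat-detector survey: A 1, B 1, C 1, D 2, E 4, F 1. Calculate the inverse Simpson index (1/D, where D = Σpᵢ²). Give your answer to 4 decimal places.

4.1667

Total N = 1+1+1+2+4+1 = 10, so the proportions are 0.1, 0.1, 0.1, 0.2, 0.4, 0.1 (working shown to 8 dp, full precision carried).
D = 0.1² + 0.1² + 0.1² + 0.2² + 0.4² + 0.1² = 0.01000000 + 0.01000000 + 0.01000000 + 0.04000000 + 0.16000000 + 0.01000000 = 0.24000000.
So 1/D = 4.166667, i.e. 4.1667 to 4 decimal places.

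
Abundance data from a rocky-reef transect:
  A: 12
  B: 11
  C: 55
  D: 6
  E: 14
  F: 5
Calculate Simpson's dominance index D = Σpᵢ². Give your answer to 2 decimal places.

Total N = 12+11+55+6+14+5 = 103, so the proportions are 0.1165, 0.1068, 0.534, 0.0583, 0.1359, 0.0485 (working shown to 4 dp, full precision carried).
D = 0.1165² + 0.1068² + 0.534² + 0.0583² + 0.1359² + 0.0485² = 0.0136 + 0.0114 + 0.2851 + 0.0034 + 0.0185 + 0.0024 = 0.3343.
To 2 decimal places, D = 0.33.

0.33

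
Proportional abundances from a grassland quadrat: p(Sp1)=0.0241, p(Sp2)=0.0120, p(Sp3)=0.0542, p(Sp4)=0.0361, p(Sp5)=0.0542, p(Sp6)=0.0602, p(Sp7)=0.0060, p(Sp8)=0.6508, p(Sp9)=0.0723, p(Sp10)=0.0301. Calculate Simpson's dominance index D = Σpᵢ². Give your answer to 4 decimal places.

D = 0.0241² + 0.012² + 0.0542² + 0.0361² + 0.0542² + 0.0602² + 0.006² + 0.6508² + 0.0723² + 0.0301² = 0.000581 + 0.000144 + 0.002938 + 0.001303 + 0.002938 + 0.003624 + 0.000036 + 0.423541 + 0.005227 + 0.000906 = 0.441237 (working shown to 6 dp, full precision carried).
To 4 decimal places, D = 0.4412.

0.4412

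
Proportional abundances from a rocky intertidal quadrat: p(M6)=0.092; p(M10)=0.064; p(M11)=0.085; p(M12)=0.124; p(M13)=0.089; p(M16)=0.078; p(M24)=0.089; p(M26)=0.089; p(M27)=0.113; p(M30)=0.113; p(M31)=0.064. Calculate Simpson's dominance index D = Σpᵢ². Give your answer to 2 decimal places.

0.09

D = 0.092² + 0.064² + 0.085² + 0.124² + 0.089² + 0.078² + 0.089² + 0.089² + 0.113² + 0.113² + 0.064² = 0.0085 + 0.0041 + 0.0072 + 0.0154 + 0.0079 + 0.0061 + 0.0079 + 0.0079 + 0.0128 + 0.0128 + 0.0041 = 0.0946 (working shown to 4 dp, full precision carried).
To 2 decimal places, D = 0.09.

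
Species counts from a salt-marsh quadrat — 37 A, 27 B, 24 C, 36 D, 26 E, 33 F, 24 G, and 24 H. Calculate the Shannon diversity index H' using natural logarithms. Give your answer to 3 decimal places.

Total N = 37+27+24+36+26+33+24+24 = 231, so the proportions are 0.16017, 0.11688, 0.1039, 0.15584, 0.11255, 0.14286, 0.1039, 0.1039 (working shown to 5 dp, full precision carried).
Each pᵢ ln pᵢ term: 0.16017×(-1.83150)=-0.29336, 0.11688×(-2.14658)=-0.25090, 0.1039×(-2.26436)=-0.23526, 0.15584×(-1.85890)=-0.28970, 0.11255×(-2.18432)=-0.24585, 0.14286×(-1.94591)=-0.27799, 0.1039×(-2.26436)=-0.23526, 0.1039×(-2.26436)=-0.23526.
Sum = -2.06357, so H' = 2.064.

2.064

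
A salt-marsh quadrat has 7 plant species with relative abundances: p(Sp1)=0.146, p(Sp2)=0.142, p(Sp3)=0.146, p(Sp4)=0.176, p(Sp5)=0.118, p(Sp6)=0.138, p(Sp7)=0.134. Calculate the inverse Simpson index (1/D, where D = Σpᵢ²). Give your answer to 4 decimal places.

6.9110

D = 0.146² + 0.142² + 0.146² + 0.176² + 0.118² + 0.138² + 0.134² = 0.02131600 + 0.02016400 + 0.02131600 + 0.03097600 + 0.01392400 + 0.01904400 + 0.01795600 = 0.14469600 (working shown to 8 dp, full precision carried).
So 1/D = 6.911041, i.e. 6.9110 to 4 decimal places.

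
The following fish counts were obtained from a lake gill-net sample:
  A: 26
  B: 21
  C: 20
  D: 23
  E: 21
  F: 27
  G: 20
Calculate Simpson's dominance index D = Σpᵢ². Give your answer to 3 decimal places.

Total N = 26+21+20+23+21+27+20 = 158, so the proportions are 0.16456, 0.13291, 0.12658, 0.14557, 0.13291, 0.17089, 0.12658 (working shown to 5 dp, full precision carried).
D = 0.16456² + 0.13291² + 0.12658² + 0.14557² + 0.13291² + 0.17089² + 0.12658² = 0.02708 + 0.01767 + 0.01602 + 0.02119 + 0.01767 + 0.02920 + 0.01602 = 0.14485.
To 3 decimal places, D = 0.145.

0.145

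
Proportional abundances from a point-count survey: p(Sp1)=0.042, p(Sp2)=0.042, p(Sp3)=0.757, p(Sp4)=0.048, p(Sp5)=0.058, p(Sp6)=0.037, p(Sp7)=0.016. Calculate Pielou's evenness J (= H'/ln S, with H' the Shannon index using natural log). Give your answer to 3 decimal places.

0.502

H' = −Σ pᵢ ln pᵢ = −((-0.13314) + (-0.13314) + (-0.21074) + (-0.14575) + (-0.16514) + (-0.12198) + (-0.06616)) = 0.97607 (working shown to 5 dp, full precision carried).
With S = 7 species, ln S = 1.94591, so J = 0.97607/1.94591 = 0.50160, i.e. 0.502 to 3 decimal places.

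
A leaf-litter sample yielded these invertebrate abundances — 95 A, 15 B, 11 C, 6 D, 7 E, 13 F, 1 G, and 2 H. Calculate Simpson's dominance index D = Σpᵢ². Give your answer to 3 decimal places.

0.428

Total N = 95+15+11+6+7+13+1+2 = 150, so the proportions are 0.63333, 0.1, 0.07333, 0.04, 0.04667, 0.08667, 0.00667, 0.01333 (working shown to 5 dp, full precision carried).
D = 0.63333² + 0.1² + 0.07333² + 0.04² + 0.04667² + 0.08667² + 0.00667² + 0.01333² = 0.40111 + 0.01000 + 0.00538 + 0.00160 + 0.00218 + 0.00751 + 0.00004 + 0.00018 = 0.42800.
To 3 decimal places, D = 0.428.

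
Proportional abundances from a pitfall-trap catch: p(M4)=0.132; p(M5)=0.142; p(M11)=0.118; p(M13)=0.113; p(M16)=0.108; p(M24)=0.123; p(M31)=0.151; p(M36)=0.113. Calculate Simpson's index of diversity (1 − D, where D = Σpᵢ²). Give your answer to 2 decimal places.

0.87

D = 0.132² + 0.142² + 0.118² + 0.113² + 0.108² + 0.123² + 0.151² + 0.113² = 0.0174 + 0.0202 + 0.0139 + 0.0128 + 0.0117 + 0.0151 + 0.0228 + 0.0128 = 0.1266 (working shown to 4 dp, full precision carried).
So 1 − D = 0.8734, i.e. 0.87 to 2 decimal places.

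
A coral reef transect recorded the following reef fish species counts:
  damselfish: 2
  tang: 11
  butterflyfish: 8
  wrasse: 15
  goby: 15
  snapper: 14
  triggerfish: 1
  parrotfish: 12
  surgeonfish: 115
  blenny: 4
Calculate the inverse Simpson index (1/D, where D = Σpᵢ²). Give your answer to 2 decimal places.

2.73

Total N = 2+11+8+15+15+14+1+12+115+4 = 197, so the proportions are 0.01015, 0.05584, 0.04061, 0.07614, 0.07614, 0.07107, 0.00508, 0.06091, 0.58376, 0.0203 (working shown to 5 dp, full precision carried).
D = 0.01015² + 0.05584² + 0.04061² + 0.07614² + 0.07614² + 0.07107² + 0.00508² + 0.06091² + 0.58376² + 0.0203² = 0.00010 + 0.00312 + 0.00165 + 0.00580 + 0.00580 + 0.00505 + 0.00003 + 0.00371 + 0.34077 + 0.00041 = 0.36644.
So 1/D = 2.7290, i.e. 2.73 to 2 decimal places.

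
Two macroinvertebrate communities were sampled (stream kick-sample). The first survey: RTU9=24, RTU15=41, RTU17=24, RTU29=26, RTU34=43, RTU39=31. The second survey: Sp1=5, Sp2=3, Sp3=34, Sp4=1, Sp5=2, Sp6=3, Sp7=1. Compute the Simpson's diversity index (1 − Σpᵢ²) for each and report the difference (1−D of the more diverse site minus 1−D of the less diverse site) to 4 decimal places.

0.3250

The first survey: N=189, proportions 0.126984, 0.216931, 0.126984, 0.137566, 0.227513, 0.164021, giving 1−D = 0.823101 (working shown to 6 dp, full precision carried).
The second survey: N=49, proportions 0.102041, 0.061224, 0.693878, 0.020408, 0.040816, 0.061224, 0.020408, giving 1−D = 0.498126.
Difference = |0.823101 − 0.498126| = 0.324975, i.e. 0.3250 to 4 decimal places.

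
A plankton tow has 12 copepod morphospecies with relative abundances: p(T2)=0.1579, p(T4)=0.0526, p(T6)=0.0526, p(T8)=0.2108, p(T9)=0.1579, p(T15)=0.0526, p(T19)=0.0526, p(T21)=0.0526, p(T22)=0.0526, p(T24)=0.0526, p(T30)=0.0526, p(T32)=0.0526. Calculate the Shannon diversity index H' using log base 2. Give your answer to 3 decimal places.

3.326

Each pᵢ log₂ pᵢ term (working shown to 5 dp, full precision carried): 0.1579×(-2.66292)=-0.42047, 0.0526×(-4.24879)=-0.22349, 0.0526×(-4.24879)=-0.22349, 0.2108×(-2.24605)=-0.47347, 0.1579×(-2.66292)=-0.42047, 0.0526×(-4.24879)=-0.22349, 0.0526×(-4.24879)=-0.22349, 0.0526×(-4.24879)=-0.22349, 0.0526×(-4.24879)=-0.22349, 0.0526×(-4.24879)=-0.22349, 0.0526×(-4.24879)=-0.22349, 0.0526×(-4.24879)=-0.22349.
Sum = -3.32580, so H' = 3.326.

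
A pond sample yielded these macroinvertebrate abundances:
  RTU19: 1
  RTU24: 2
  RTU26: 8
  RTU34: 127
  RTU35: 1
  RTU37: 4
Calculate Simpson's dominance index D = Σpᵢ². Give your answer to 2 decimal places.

0.79

Total N = 1+2+8+127+1+4 = 143, so the proportions are 0.007, 0.014, 0.0559, 0.8881, 0.007, 0.028 (working shown to 4 dp, full precision carried).
D = 0.007² + 0.014² + 0.0559² + 0.8881² + 0.007² + 0.028² = 0.0000 + 0.0002 + 0.0031 + 0.7887 + 0.0000 + 0.0008 = 0.7929.
To 2 decimal places, D = 0.79.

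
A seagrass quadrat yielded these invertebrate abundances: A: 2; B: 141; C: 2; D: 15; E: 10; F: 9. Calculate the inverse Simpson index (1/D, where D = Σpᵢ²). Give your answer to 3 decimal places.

1.579

Total N = 2+141+2+15+10+9 = 179, so the proportions are 0.011173, 0.787709, 0.011173, 0.083799, 0.055866, 0.050279 (working shown to 6 dp, full precision carried).
D = 0.011173² + 0.787709² + 0.011173² + 0.083799² + 0.055866² + 0.050279² = 0.000125 + 0.620486 + 0.000125 + 0.007022 + 0.003121 + 0.002528 = 0.633407.
So 1/D = 1.57876, i.e. 1.579 to 3 decimal places.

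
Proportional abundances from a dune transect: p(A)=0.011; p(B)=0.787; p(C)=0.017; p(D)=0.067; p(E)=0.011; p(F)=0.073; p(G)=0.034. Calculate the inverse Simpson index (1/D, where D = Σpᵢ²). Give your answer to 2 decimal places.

1.59

D = 0.011² + 0.787² + 0.017² + 0.067² + 0.011² + 0.073² + 0.034² = 0.00012 + 0.61937 + 0.00029 + 0.00449 + 0.00012 + 0.00533 + 0.00116 = 0.63087 (working shown to 5 dp, full precision carried).
So 1/D = 1.5851, i.e. 1.59 to 2 decimal places.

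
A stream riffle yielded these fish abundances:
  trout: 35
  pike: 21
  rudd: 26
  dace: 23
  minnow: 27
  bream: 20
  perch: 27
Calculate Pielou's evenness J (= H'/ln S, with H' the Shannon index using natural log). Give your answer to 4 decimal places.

0.9918

Total N = 35+21+26+23+27+20+27 = 179, so the proportions are 0.195531, 0.117318, 0.145251, 0.128492, 0.150838, 0.111732, 0.150838 (working shown to 6 dp, full precision carried).
H' = −Σ pᵢ ln pᵢ = −((-0.319114) + (-0.251397) + (-0.280232) + (-0.263651) + (-0.285317) + (-0.244877) + (-0.285317)) = 1.929906.
With S = 7 species, ln S = 1.945910, so J = 1.929906/1.945910 = 0.991776, i.e. 0.9918 to 4 decimal places.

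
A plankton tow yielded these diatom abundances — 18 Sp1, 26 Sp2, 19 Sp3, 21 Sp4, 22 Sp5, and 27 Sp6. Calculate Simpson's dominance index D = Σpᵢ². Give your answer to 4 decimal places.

Total N = 18+26+19+21+22+27 = 133, so the proportions are 0.135338, 0.195489, 0.142857, 0.157895, 0.165414, 0.203008 (working shown to 6 dp, full precision carried).
D = 0.135338² + 0.195489² + 0.142857² + 0.157895² + 0.165414² + 0.203008² = 0.018316 + 0.038216 + 0.020408 + 0.024931 + 0.027362 + 0.041212 = 0.170445.
To 4 decimal places, D = 0.1704.

0.1704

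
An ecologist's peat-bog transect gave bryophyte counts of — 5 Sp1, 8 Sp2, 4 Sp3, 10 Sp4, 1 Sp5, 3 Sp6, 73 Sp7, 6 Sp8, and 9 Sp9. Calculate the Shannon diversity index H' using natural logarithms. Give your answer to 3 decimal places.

1.415

Total N = 5+8+4+10+1+3+73+6+9 = 119, so the proportions are 0.04202, 0.06723, 0.03361, 0.08403, 0.0084, 0.02521, 0.61345, 0.05042, 0.07563 (working shown to 5 dp, full precision carried).
Each pᵢ ln pᵢ term: 0.04202×(-3.16969)=-0.13318, 0.06723×(-2.69968)=-0.18149, 0.03361×(-3.39283)=-0.11404, 0.08403×(-2.47654)=-0.20811, 0.0084×(-4.77912)=-0.04016, 0.02521×(-3.68051)=-0.09279, 0.61345×(-0.48866)=-0.29977, 0.05042×(-2.98736)=-0.15062, 0.07563×(-2.58190)=-0.19527.
Sum = -1.41544, so H' = 1.415.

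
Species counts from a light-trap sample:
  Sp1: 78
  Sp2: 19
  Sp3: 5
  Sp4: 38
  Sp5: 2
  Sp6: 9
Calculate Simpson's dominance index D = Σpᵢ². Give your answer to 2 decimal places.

0.35

Total N = 78+19+5+38+2+9 = 151, so the proportions are 0.5166, 0.1258, 0.0331, 0.2517, 0.0132, 0.0596 (working shown to 4 dp, full precision carried).
D = 0.5166² + 0.1258² + 0.0331² + 0.2517² + 0.0132² + 0.0596² = 0.2668 + 0.0158 + 0.0011 + 0.0633 + 0.0002 + 0.0036 = 0.3508.
To 2 decimal places, D = 0.35.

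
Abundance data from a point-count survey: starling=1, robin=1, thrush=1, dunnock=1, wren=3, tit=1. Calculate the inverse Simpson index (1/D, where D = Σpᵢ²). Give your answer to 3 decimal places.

4.571

Total N = 1+1+1+1+3+1 = 8, so the proportions are 0.125, 0.125, 0.125, 0.125, 0.375, 0.125 (working shown to 7 dp, full precision carried).
D = 0.125² + 0.125² + 0.125² + 0.125² + 0.375² + 0.125² = 0.0156250 + 0.0156250 + 0.0156250 + 0.0156250 + 0.1406250 + 0.0156250 = 0.2187500.
So 1/D = 4.57143, i.e. 4.571 to 3 decimal places.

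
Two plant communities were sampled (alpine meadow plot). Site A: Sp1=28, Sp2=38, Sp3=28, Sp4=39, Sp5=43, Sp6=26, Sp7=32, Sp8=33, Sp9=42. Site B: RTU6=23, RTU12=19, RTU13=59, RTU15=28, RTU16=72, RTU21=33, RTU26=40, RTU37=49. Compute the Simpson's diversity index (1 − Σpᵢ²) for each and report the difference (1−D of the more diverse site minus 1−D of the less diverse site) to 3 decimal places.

0.033

Site A: N=309, proportions 0.09061, 0.12298, 0.09061, 0.12621, 0.13916, 0.08414, 0.10356, 0.1068, 0.13592, giving 1−D = 0.88547 (working shown to 5 dp, full precision carried).
Site B: N=323, proportions 0.07121, 0.05882, 0.18266, 0.08669, 0.22291, 0.10217, 0.12384, 0.1517, giving 1−D = 0.85211.
Difference = |0.88547 − 0.85211| = 0.03336, i.e. 0.033 to 3 decimal places.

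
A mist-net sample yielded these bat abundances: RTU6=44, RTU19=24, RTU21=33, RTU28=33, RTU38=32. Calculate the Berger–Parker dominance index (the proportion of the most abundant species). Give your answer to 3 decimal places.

0.265

Total N = 44+24+33+33+32 = 166, so the proportions are 0.26506, 0.14458, 0.1988, 0.1988, 0.19277 (working shown to 5 dp, full precision carried).
The largest proportion is 0.26506, i.e. d = 0.265 to 3 decimal places.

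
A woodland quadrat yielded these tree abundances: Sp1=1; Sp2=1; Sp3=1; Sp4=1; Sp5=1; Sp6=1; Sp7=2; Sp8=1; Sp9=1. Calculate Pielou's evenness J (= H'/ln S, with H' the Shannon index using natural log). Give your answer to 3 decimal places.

Total N = 1+1+1+1+1+1+2+1+1 = 10, so the proportions are 0.1, 0.1, 0.1, 0.1, 0.1, 0.1, 0.2, 0.1, 0.1 (working shown to 5 dp, full precision carried).
H' = −Σ pᵢ ln pᵢ = −((-0.23026) + (-0.23026) + (-0.23026) + (-0.23026) + (-0.23026) + (-0.23026) + (-0.32189) + (-0.23026) + (-0.23026)) = 2.16396.
With S = 9 species, ln S = 2.19722, so J = 2.16396/2.19722 = 0.98486, i.e. 0.985 to 3 decimal places.

0.985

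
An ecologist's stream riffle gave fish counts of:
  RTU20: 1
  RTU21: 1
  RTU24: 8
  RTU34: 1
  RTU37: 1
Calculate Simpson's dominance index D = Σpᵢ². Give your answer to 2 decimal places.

Total N = 1+1+8+1+1 = 12, so the proportions are 0.0833, 0.0833, 0.6667, 0.0833, 0.0833 (working shown to 4 dp, full precision carried).
D = 0.0833² + 0.0833² + 0.6667² + 0.0833² + 0.0833² = 0.0069 + 0.0069 + 0.4444 + 0.0069 + 0.0069 = 0.4722.
To 2 decimal places, D = 0.47.

0.47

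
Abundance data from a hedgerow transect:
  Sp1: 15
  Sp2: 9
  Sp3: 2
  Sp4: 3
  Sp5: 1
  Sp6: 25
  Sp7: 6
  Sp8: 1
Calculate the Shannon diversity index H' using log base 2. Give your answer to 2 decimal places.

Total N = 15+9+2+3+1+25+6+1 = 62, so the proportions are 0.2419, 0.1452, 0.0323, 0.0484, 0.0161, 0.4032, 0.0968, 0.0161 (working shown to 4 dp, full precision carried).
Each pᵢ log₂ pᵢ term: 0.2419×(-2.0473)=-0.4953, 0.1452×(-2.7843)=-0.4042, 0.0323×(-4.9542)=-0.1598, 0.0484×(-4.3692)=-0.2114, 0.0161×(-5.9542)=-0.0960, 0.4032×(-1.3103)=-0.5284, 0.0968×(-3.3692)=-0.3261, 0.0161×(-5.9542)=-0.0960.
Sum = -2.3172, so H' = 2.32.

2.32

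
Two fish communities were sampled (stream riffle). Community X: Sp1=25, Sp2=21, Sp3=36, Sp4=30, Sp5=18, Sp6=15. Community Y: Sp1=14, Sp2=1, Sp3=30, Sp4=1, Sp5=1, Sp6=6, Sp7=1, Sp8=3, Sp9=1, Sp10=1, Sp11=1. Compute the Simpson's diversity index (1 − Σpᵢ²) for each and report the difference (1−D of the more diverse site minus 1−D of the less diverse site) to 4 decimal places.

0.1376

Community X: N=145, proportions 0.1724138, 0.1448276, 0.2482759, 0.2068966, 0.1241379, 0.1034483, giving 1−D = 0.8187396 (working shown to 7 dp, full precision carried).
Community Y: N=60, proportions 0.2333333, 0.0166667, 0.5, 0.0166667, 0.0166667, 0.1, 0.0166667, 0.05, 0.0166667, 0.0166667, 0.0166667, giving 1−D = 0.6811111.
Difference = |0.8187396 − 0.6811111| = 0.1376285, i.e. 0.1376 to 4 decimal places.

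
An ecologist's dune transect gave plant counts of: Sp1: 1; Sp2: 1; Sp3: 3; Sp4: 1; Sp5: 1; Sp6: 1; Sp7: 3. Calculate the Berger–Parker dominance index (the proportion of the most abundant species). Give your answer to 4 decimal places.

0.2727

Total N = 1+1+3+1+1+1+3 = 11, so the proportions are 0.090909, 0.090909, 0.272727, 0.090909, 0.090909, 0.090909, 0.272727 (working shown to 6 dp, full precision carried).
The largest proportion is 0.272727, i.e. d = 0.2727 to 4 decimal places.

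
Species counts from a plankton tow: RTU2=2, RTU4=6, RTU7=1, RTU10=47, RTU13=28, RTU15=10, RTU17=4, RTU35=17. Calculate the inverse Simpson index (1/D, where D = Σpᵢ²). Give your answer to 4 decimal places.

Total N = 2+6+1+47+28+10+4+17 = 115, so the proportions are 0.0173913, 0.05217391, 0.00869565, 0.40869565, 0.24347826, 0.08695652, 0.03478261, 0.14782609 (working shown to 8 dp, full precision carried).
D = 0.0173913² + 0.05217391² + 0.00869565² + 0.40869565² + 0.24347826² + 0.08695652² + 0.03478261² + 0.14782609² = 0.00030246 + 0.00272212 + 0.00007561 + 0.16703214 + 0.05928166 + 0.00756144 + 0.00120983 + 0.02185255 = 0.26003781.
So 1/D = 3.845595, i.e. 3.8456 to 4 decimal places.

3.8456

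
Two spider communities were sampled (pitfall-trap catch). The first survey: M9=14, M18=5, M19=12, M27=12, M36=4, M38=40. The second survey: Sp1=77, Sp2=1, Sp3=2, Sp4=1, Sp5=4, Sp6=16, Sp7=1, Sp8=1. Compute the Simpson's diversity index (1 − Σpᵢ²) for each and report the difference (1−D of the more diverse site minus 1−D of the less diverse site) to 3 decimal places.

The first survey: N=87, proportions 0.16092, 0.05747, 0.13793, 0.13793, 0.04598, 0.45977, giving 1−D = 0.71925 (working shown to 5 dp, full precision carried).
The second survey: N=103, proportions 0.74757, 0.00971, 0.01942, 0.00971, 0.03883, 0.15534, 0.00971, 0.00971, giving 1−D = 0.41474.
Difference = |0.71925 − 0.41474| = 0.30451, i.e. 0.305 to 3 decimal places.

0.305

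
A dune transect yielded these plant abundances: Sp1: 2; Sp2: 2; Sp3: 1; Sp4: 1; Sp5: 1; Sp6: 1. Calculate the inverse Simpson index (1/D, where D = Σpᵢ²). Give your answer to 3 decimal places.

5.333

Total N = 2+2+1+1+1+1 = 8, so the proportions are 0.25, 0.25, 0.125, 0.125, 0.125, 0.125 (working shown to 7 dp, full precision carried).
D = 0.25² + 0.25² + 0.125² + 0.125² + 0.125² + 0.125² = 0.0625000 + 0.0625000 + 0.0156250 + 0.0156250 + 0.0156250 + 0.0156250 = 0.1875000.
So 1/D = 5.33333, i.e. 5.333 to 3 decimal places.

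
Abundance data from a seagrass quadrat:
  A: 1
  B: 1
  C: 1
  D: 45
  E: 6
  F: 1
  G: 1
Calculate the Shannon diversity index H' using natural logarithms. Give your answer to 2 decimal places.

Total N = 1+1+1+45+6+1+1 = 56, so the proportions are 0.0179, 0.0179, 0.0179, 0.8036, 0.1071, 0.0179, 0.0179 (working shown to 4 dp, full precision carried).
Each pᵢ ln pᵢ term: 0.0179×(-4.0254)=-0.0719, 0.0179×(-4.0254)=-0.0719, 0.0179×(-4.0254)=-0.0719, 0.8036×(-0.2187)=-0.1757, 0.1071×(-2.2336)=-0.2393, 0.0179×(-4.0254)=-0.0719, 0.0179×(-4.0254)=-0.0719.
Sum = -0.7745, so H' = 0.77.

0.77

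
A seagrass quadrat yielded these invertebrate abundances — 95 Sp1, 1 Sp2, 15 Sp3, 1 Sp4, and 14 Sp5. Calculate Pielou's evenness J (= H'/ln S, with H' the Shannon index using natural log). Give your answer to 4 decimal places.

Total N = 95+1+15+1+14 = 126, so the proportions are 0.753968, 0.007937, 0.119048, 0.007937, 0.111111 (working shown to 6 dp, full precision carried).
H' = −Σ pᵢ ln pᵢ = −((-0.212924) + (-0.038383) + (-0.253361) + (-0.038383) + (-0.244136)) = 0.787188.
With S = 5 species, ln S = 1.609438, so J = 0.787188/1.609438 = 0.489107, i.e. 0.4891 to 4 decimal places.

0.4891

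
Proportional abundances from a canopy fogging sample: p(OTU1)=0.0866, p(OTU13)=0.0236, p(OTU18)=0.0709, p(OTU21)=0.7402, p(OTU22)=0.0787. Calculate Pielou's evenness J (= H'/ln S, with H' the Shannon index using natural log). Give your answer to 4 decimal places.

0.5658

H' = −Σ pᵢ ln pᵢ = −((-0.211863) + (-0.088418) + (-0.187636) + (-0.222678) + (-0.200064)) = 0.910659 (working shown to 6 dp, full precision carried).
With S = 5 species, ln S = 1.609438, so J = 0.910659/1.609438 = 0.565824, i.e. 0.5658 to 4 decimal places.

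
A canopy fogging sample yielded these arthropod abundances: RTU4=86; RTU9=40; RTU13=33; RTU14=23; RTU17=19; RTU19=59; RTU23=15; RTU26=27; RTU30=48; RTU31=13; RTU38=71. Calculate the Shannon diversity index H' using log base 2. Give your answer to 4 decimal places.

Total N = 86+40+33+23+19+59+15+27+48+13+71 = 434, so the proportions are 0.198157, 0.092166, 0.076037, 0.052995, 0.043779, 0.135945, 0.034562, 0.062212, 0.110599, 0.029954, 0.163594 (working shown to 6 dp, full precision carried).
Each pᵢ log₂ pᵢ term: 0.198157×(-2.335286)=-0.462753, 0.092166×(-3.439623)=-0.317016, 0.076037×(-3.717157)=-0.282641, 0.052995×(-4.237989)=-0.224594, 0.043779×(-4.513624)=-0.197601, 0.135945×(-2.878908)=-0.391372, 0.034562×(-4.854661)=-0.167788, 0.062212×(-4.006664)=-0.249262, 0.110599×(-3.176589)=-0.351328, 0.029954×(-5.061112)=-0.151600, 0.163594×(-2.611804)=-0.427277.
Sum = -3.223232, so H' = 3.2232.

3.2232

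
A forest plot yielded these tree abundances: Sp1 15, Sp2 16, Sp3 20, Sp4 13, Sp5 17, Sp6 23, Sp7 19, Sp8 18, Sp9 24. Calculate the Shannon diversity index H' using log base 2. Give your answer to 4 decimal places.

3.1452

Total N = 15+16+20+13+17+23+19+18+24 = 165, so the proportions are 0.090909, 0.09697, 0.121212, 0.078788, 0.10303, 0.139394, 0.115152, 0.109091, 0.145455 (working shown to 6 dp, full precision carried).
Each pᵢ log₂ pᵢ term: 0.090909×(-3.459432)=-0.314494, 0.09697×(-3.366322)=-0.326431, 0.121212×(-3.044394)=-0.369017, 0.078788×(-3.665882)=-0.288827, 0.10303×(-3.278859)=-0.337822, 0.139394×(-2.842760)=-0.396264, 0.115152×(-3.118395)=-0.359088, 0.109091×(-3.196397)=-0.348698, 0.145455×(-2.781360)=-0.404561.
Sum = -3.145202, so H' = 3.1452.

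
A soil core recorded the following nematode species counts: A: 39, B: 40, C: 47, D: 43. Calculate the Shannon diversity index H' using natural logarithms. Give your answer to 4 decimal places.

Total N = 39+40+47+43 = 169, so the proportions are 0.230769, 0.236686, 0.278107, 0.254438 (working shown to 6 dp, full precision carried).
Each pᵢ ln pᵢ term: 0.230769×(-1.466337)=-0.338385, 0.236686×(-1.441019)=-0.341070, 0.278107×(-1.279751)=-0.355907, 0.254438×(-1.368699)=-0.348249.
Sum = -1.383611, so H' = 1.3836.

1.3836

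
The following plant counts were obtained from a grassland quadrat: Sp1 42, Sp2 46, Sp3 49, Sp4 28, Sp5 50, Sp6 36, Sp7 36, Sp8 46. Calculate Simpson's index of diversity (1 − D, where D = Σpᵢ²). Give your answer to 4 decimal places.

0.8713

Total N = 42+46+49+28+50+36+36+46 = 333, so the proportions are 0.126126, 0.138138, 0.147147, 0.084084, 0.15015, 0.108108, 0.108108, 0.138138 (working shown to 6 dp, full precision carried).
D = 0.126126² + 0.138138² + 0.147147² + 0.084084² + 0.15015² + 0.108108² + 0.108108² + 0.138138² = 0.015908 + 0.019082 + 0.021652 + 0.007070 + 0.022545 + 0.011687 + 0.011687 + 0.019082 = 0.128714.
So 1 − D = 0.871286, i.e. 0.8713 to 4 decimal places.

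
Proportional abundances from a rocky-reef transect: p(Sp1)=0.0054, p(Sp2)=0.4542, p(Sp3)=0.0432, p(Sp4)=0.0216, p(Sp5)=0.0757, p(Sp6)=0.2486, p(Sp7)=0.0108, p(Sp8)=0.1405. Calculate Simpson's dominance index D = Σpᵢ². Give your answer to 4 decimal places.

0.2960

D = 0.0054² + 0.4542² + 0.0432² + 0.0216² + 0.0757² + 0.2486² + 0.0108² + 0.1405² = 0.000029 + 0.206298 + 0.001866 + 0.000467 + 0.005730 + 0.061802 + 0.000117 + 0.019740 = 0.296049 (working shown to 6 dp, full precision carried).
To 4 decimal places, D = 0.2960.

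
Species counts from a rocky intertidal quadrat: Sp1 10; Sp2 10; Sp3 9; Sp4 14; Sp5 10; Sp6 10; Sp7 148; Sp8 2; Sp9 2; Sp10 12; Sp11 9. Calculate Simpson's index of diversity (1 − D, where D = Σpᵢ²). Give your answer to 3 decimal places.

Total N = 10+10+9+14+10+10+148+2+2+12+9 = 236, so the proportions are 0.04237, 0.04237, 0.03814, 0.05932, 0.04237, 0.04237, 0.62712, 0.00847, 0.00847, 0.05085, 0.03814 (working shown to 5 dp, full precision carried).
D = 0.04237² + 0.04237² + 0.03814² + 0.05932² + 0.04237² + 0.04237² + 0.62712² + 0.00847² + 0.00847² + 0.05085² + 0.03814² = 0.00180 + 0.00180 + 0.00145 + 0.00352 + 0.00180 + 0.00180 + 0.39328 + 0.00007 + 0.00007 + 0.00259 + 0.00145 = 0.40962.
So 1 − D = 0.59038, i.e. 0.590 to 3 decimal places.

0.590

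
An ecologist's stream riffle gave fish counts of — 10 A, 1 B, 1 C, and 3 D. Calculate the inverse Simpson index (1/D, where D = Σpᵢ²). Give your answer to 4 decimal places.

2.0270

Total N = 10+1+1+3 = 15, so the proportions are 0.6666667, 0.0666667, 0.0666667, 0.2 (working shown to 7 dp, full precision carried).
D = 0.6666667² + 0.0666667² + 0.0666667² + 0.2² = 0.4444444 + 0.0044444 + 0.0044444 + 0.0400000 = 0.4933333.
So 1/D = 2.027027, i.e. 2.0270 to 4 decimal places.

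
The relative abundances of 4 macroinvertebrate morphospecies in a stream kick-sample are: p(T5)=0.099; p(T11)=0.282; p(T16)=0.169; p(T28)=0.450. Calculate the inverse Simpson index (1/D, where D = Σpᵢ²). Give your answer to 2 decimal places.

D = 0.099² + 0.282² + 0.169² + 0.45² = 0.00980 + 0.07952 + 0.02856 + 0.20250 = 0.32039 (working shown to 5 dp, full precision carried).
So 1/D = 3.1212, i.e. 3.12 to 2 decimal places.

3.12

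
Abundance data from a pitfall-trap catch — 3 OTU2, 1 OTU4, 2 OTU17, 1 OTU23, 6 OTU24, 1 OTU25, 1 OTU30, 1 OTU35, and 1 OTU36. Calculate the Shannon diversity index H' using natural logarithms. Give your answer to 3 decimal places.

1.925

Total N = 3+1+2+1+6+1+1+1+1 = 17, so the proportions are 0.17647, 0.05882, 0.11765, 0.05882, 0.35294, 0.05882, 0.05882, 0.05882, 0.05882 (working shown to 5 dp, full precision carried).
Each pᵢ ln pᵢ term: 0.17647×(-1.73460)=-0.30611, 0.05882×(-2.83321)=-0.16666, 0.11765×(-2.14007)=-0.25177, 0.05882×(-2.83321)=-0.16666, 0.35294×(-1.04145)=-0.36757, 0.05882×(-2.83321)=-0.16666, 0.05882×(-2.83321)=-0.16666, 0.05882×(-2.83321)=-0.16666, 0.05882×(-2.83321)=-0.16666.
Sum = -1.92541, so H' = 1.925.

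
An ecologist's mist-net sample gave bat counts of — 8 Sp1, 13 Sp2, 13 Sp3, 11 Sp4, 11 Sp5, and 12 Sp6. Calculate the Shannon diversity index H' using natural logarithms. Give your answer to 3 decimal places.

Total N = 8+13+13+11+11+12 = 68, so the proportions are 0.11765, 0.19118, 0.19118, 0.16176, 0.16176, 0.17647 (working shown to 5 dp, full precision carried).
Each pᵢ ln pᵢ term: 0.11765×(-2.14007)=-0.25177, 0.19118×(-1.65456)=-0.31631, 0.19118×(-1.65456)=-0.31631, 0.16176×(-1.82161)=-0.29467, 0.16176×(-1.82161)=-0.29467, 0.17647×(-1.73460)=-0.30611.
Sum = -1.77985, so H' = 1.780.

1.780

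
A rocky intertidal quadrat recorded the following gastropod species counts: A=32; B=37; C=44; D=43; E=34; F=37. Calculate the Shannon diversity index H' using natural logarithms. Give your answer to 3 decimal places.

1.785

Total N = 32+37+44+43+34+37 = 227, so the proportions are 0.14097, 0.163, 0.19383, 0.18943, 0.14978, 0.163 (working shown to 5 dp, full precision carried).
Each pᵢ ln pᵢ term: 0.14097×(-1.95921)=-0.27619, 0.163×(-1.81403)=-0.29568, 0.19383×(-1.64076)=-0.31803, 0.18943×(-1.66375)=-0.31516, 0.14978×(-1.89859)=-0.28437, 0.163×(-1.81403)=-0.29568.
Sum = -1.78511, so H' = 1.785.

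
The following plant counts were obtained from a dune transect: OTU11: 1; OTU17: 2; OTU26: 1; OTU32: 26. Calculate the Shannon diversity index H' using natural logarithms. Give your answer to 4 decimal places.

Total N = 1+2+1+26 = 30, so the proportions are 0.033333, 0.066667, 0.033333, 0.866667 (working shown to 6 dp, full precision carried).
Each pᵢ ln pᵢ term: 0.033333×(-3.401197)=-0.113373, 0.066667×(-2.708050)=-0.180537, 0.033333×(-3.401197)=-0.113373, 0.866667×(-0.143101)=-0.124021.
Sum = -0.531304, so H' = 0.5313.

0.5313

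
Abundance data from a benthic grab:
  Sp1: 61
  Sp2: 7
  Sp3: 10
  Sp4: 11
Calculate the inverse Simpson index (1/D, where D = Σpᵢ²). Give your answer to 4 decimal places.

1.9847

Total N = 61+7+10+11 = 89, so the proportions are 0.6853933, 0.0786517, 0.1123596, 0.1235955 (working shown to 7 dp, full precision carried).
D = 0.6853933² + 0.0786517² + 0.1123596² + 0.1235955² = 0.4697639 + 0.0061861 + 0.0126247 + 0.0152758 = 0.5038505.
So 1/D = 1.984716, i.e. 1.9847 to 4 decimal places.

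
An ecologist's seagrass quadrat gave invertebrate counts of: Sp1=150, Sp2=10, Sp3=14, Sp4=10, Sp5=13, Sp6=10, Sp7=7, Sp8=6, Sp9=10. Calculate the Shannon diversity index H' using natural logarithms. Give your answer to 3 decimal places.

Total N = 150+10+14+10+13+10+7+6+10 = 230, so the proportions are 0.65217, 0.04348, 0.06087, 0.04348, 0.05652, 0.04348, 0.03043, 0.02609, 0.04348 (working shown to 5 dp, full precision carried).
Each pᵢ ln pᵢ term: 0.65217×(-0.42744)=-0.27877, 0.04348×(-3.13549)=-0.13633, 0.06087×(-2.79902)=-0.17038, 0.04348×(-3.13549)=-0.13633, 0.05652×(-2.87313)=-0.16239, 0.04348×(-3.13549)=-0.13633, 0.03043×(-3.49217)=-0.10628, 0.02609×(-3.64632)=-0.09512, 0.04348×(-3.13549)=-0.13633.
Sum = -1.35825, so H' = 1.358.

1.358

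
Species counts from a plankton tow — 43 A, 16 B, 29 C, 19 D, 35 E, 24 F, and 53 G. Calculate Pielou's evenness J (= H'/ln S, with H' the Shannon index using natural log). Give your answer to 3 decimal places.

Total N = 43+16+29+19+35+24+53 = 219, so the proportions are 0.19635, 0.07306, 0.13242, 0.08676, 0.15982, 0.10959, 0.24201 (working shown to 5 dp, full precision carried).
H' = −Σ pᵢ ln pᵢ = −((-0.31963) + (-0.19116) + (-0.26772) + (-0.21209) + (-0.29306) + (-0.24230) + (-0.34336)) = 1.86932.
With S = 7 species, ln S = 1.94591, so J = 1.86932/1.94591 = 0.96064, i.e. 0.961 to 3 decimal places.

0.961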